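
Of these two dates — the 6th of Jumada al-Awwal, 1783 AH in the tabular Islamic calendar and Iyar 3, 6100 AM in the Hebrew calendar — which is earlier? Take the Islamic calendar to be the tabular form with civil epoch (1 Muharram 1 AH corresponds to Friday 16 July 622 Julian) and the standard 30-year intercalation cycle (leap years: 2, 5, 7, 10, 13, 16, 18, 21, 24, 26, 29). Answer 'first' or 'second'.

First date → JDN 2580044; second date → JDN 2575848.
JDN 2575848 < JDN 2580044, so the second date is earlier.

second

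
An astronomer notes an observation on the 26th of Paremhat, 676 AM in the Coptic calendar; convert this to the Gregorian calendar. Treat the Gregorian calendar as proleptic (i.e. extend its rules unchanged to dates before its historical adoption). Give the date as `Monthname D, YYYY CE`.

Both dates share Julian Day Number 2071779; in the Gregorian calendar that is 27 March 960 CE.

March 27, 960 CE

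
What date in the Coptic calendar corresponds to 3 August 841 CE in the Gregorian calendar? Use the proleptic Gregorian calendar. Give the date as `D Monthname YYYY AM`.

Both dates share Julian Day Number 2028444; in the Coptic calendar that is 6 Mesori 557 AM.

6 Mesori 557 AM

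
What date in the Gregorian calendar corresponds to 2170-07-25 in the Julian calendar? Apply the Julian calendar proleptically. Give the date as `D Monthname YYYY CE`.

For dates in this range the Gregorian date is 14 days ahead of the Julian.
25 July 2170 Julian + 14 days → 8 August 2170 Gregorian.

8 August 2170 CE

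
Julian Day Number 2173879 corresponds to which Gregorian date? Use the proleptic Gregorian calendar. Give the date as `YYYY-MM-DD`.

1239-10-11

JDN 2451545 is 1 Jan 2000; 2173879 is −277666 days from there.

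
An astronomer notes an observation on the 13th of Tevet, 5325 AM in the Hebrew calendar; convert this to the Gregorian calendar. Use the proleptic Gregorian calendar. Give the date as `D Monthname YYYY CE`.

Julian Day Number of the source date = 2292660.
Converting JDN 2292660 to the Gregorian calendar gives 27 December 1564 CE.

27 December 1564 CE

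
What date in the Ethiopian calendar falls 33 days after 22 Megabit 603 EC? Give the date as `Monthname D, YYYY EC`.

Miyazya 25, 603 EC

Counting 33 days forward from JDN 1944302 reaches JDN 1944335, which is Miyazya 25, 603 EC.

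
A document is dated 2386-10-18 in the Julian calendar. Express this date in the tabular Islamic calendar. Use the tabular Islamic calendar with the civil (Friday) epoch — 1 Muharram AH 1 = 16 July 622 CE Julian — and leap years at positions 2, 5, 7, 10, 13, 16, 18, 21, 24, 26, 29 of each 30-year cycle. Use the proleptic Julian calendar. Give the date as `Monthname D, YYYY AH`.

Both dates share Julian Day Number 2592835; in the tabular Islamic calendar that is 9 Jumada al-Thani 1819 AH.

Jumada al-Thani 9, 1819 AH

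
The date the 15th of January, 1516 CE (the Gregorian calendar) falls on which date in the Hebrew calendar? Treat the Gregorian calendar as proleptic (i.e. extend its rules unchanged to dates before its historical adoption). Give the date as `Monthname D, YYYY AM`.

Both dates share Julian Day Number 2274781; in the Hebrew calendar that is 1 Shevat 5276 AM.

Shevat 1, 5276 AM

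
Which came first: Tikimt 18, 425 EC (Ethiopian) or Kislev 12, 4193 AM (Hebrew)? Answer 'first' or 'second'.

Converting both to JDN: 1879134 vs 1879172; the smaller is the first.

first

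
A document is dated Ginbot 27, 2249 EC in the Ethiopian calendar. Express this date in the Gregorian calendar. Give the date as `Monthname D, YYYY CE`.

June 6, 2257 CE

Both dates share Julian Day Number 2545569; in the Gregorian calendar that is 6 June 2257 CE.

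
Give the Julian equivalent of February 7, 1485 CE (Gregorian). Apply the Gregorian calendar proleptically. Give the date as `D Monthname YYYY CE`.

29 January 1485 CE

The Julian–Gregorian offset here is 9 days (Julian trailing).
7 February 1485 Gregorian − 9 days → 29 January 1485 Julian.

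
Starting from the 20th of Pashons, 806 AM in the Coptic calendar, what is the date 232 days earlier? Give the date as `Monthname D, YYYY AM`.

The starting date is JDN 2119315; 2119315 − 232 = 2119083.
JDN 2119083 corresponds to Thout 28, 806 AM.

Thout 28, 806 AM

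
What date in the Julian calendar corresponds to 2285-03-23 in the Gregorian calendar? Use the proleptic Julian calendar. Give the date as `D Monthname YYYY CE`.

At this point the Julian calendar is 15 days behind the Gregorian.
23 March 2285 Gregorian − 15 days → 8 March 2285 Julian.

8 March 2285 CE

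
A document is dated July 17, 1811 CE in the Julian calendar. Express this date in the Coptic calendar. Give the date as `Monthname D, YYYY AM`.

Epip 23, 1527 AM

Both dates share Julian Day Number 2382723; in the Coptic calendar that is 23 Epip 1527 AM.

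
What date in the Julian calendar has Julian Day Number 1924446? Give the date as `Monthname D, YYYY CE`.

November 5, 556 CE

JDN 1924446 is 7 November 556 in the proleptic Gregorian calendar.
In the Julian calendar that day is November 5, 556 CE.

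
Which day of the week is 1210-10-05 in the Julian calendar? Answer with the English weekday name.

Tuesday

Equivalently 12 October 1210 Gregorian, JDN 2163288.
2163288 ≡ 1 (mod 7); counting from Monday = 0 gives Tuesday.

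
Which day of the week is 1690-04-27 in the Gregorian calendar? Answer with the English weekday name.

Since JDN mod 7 = 3 (0 = Monday), the day is Thursday.

Thursday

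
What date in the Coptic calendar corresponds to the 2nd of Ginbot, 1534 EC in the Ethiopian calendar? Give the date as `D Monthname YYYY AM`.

Both dates share Julian Day Number 2284390; in the Coptic calendar that is 2 Pashons 1258 AM.

2 Pashons 1258 AM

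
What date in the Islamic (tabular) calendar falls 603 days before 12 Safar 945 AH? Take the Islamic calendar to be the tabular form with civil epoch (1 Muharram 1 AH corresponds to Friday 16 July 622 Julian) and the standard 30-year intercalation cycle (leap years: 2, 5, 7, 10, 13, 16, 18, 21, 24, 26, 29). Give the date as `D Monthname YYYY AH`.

JDN of 12 Safar 945 AH = 2283003.
2283003 − 603 = 2282400.
JDN 2282400 in the tabular Islamic calendar is 30 Jumada al-Awwal 943 AH.

30 Jumada al-Awwal 943 AH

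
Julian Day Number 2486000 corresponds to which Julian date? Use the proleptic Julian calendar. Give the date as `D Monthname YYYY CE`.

19 April 2094 CE

The Gregorian equivalent of JDN 2486000 is 2 May 2094.
In the Julian calendar that day is 19 April 2094 CE.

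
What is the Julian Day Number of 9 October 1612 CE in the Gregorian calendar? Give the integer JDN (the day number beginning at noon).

2310113

JDN 2400001 is 17 November 1858 CE (Gregorian), MJD 0; the target day is −89888 days from there, so JDN = 2310113.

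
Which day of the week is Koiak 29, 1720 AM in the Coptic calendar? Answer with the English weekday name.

Thursday

In the Gregorian calendar this is 8 January 2004 (JDN 2453013).
JDN 2453013 mod 7 = 3, and JDN 0 was a Monday, so this is a Thursday.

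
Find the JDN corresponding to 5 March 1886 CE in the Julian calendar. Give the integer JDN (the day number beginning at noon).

In the Gregorian calendar the same day is 17 March 1886.
JDN 2299161 is 15 October 1582 CE (Gregorian); the target day is +110822 days from there, so JDN = 2409983.

2409983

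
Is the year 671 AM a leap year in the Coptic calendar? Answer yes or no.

yes

671 mod 4 = 3; in the Coptic calendar a year is leap when year mod 4 = 3, so it is a leap year.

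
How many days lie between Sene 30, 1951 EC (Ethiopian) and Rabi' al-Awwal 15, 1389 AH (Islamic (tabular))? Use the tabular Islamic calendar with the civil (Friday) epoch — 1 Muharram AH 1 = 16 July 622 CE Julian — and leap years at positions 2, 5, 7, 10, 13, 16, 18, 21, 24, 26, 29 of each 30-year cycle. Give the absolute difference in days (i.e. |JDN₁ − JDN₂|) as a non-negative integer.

3617

JDN of the first date = 2436757.
JDN of the second date = 2440374.
|2440374 − 2436757| = 3617.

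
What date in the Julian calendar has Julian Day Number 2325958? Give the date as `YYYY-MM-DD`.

JDN 2325958 is 26 February 1656 in the Gregorian calendar.
In the Julian calendar that day is 1656-02-16.

1656-02-16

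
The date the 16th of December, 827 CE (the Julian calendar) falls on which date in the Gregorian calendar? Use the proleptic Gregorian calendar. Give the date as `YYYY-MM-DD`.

The Julian–Gregorian offset here is 4 days (Julian trailing).
16 December 827 Julian + 4 days → 20 December 827 Gregorian.

0827-12-20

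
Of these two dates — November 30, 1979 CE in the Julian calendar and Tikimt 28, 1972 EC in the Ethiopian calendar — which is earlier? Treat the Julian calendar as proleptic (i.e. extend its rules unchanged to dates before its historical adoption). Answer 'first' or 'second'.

second

First date → JDN 2444221; second date → JDN 2444186.
JDN 2444186 < JDN 2444221, so the second date is earlier.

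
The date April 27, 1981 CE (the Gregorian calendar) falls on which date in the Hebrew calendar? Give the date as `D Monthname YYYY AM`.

Julian Day Number of the source date = 2444722.
Converting JDN 2444722 to the Hebrew calendar gives 23 Nisan 5741 AM.

23 Nisan 5741 AM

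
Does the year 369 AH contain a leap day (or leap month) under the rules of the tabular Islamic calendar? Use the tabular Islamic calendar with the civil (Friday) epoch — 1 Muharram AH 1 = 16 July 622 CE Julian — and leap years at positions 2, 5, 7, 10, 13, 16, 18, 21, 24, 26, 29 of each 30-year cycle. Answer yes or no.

no

Year 369 AH is year 9 of its 30-year cycle; leap positions are 2, 5, 7, 10, 13, 16, 18, 21, 24, 26, 29, so it is a common year (354 days).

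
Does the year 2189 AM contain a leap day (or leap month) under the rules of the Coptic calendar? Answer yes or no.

no

2189 mod 4 = 1; in the Coptic calendar a year is leap when year mod 4 = 3, so it is a common year.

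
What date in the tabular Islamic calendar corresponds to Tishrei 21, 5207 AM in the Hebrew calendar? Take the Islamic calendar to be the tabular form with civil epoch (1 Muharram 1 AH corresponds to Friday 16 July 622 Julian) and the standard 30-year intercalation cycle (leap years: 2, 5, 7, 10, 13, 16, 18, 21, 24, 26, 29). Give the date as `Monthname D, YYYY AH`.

Both dates share Julian Day Number 2249494; in the tabular Islamic calendar that is 21 Rajab 850 AH.

Rajab 21, 850 AH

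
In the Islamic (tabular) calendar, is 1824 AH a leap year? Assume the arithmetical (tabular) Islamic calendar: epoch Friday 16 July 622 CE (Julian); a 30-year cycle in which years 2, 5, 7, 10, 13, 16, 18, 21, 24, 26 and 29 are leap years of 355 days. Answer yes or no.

Year 1824 AH is year 24 of its 30-year cycle; leap positions are 2, 5, 7, 10, 13, 16, 18, 21, 24, 26, 29, so it is a leap year (355 days).

yes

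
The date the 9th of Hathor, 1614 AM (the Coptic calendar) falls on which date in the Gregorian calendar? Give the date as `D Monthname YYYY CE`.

17 November 1897 CE

Julian Day Number of the source date = 2414246.
Converting JDN 2414246 to the Gregorian calendar gives 17 November 1897 CE.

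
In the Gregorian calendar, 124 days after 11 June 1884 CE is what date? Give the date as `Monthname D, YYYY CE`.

JDN of 11 June 1884 CE = 2409339.
2409339 + 124 = 2409463.
JDN 2409463 in the Gregorian calendar is October 13, 1884 CE.

October 13, 1884 CE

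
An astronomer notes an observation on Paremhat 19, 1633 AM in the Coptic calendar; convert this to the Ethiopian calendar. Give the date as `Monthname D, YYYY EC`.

Julian Day Number of the source date = 2421316.
Converting JDN 2421316 to the Ethiopian calendar gives 19 Megabit 1909 EC.

Megabit 19, 1909 EC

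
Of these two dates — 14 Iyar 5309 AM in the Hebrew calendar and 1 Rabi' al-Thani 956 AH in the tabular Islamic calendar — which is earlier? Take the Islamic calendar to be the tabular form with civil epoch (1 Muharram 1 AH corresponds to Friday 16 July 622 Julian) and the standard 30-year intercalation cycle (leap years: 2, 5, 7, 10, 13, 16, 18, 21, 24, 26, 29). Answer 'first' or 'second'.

The two dates have Julian Day Numbers 2286962 and 2286949 respectively.
Since 2286949 < 2286962, the second date comes first.

second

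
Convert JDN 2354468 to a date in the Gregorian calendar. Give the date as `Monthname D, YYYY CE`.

March 19, 1734 CE

Counting from JDN 2299161 = 15 Oct 1582 gives an offset of 55307 days.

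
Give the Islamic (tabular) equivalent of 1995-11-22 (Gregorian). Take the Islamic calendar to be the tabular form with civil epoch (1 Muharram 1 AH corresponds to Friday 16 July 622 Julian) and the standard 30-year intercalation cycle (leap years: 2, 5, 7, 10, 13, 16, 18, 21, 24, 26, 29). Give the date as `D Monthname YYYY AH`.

Julian Day Number of the source date = 2450044.
Converting JDN 2450044 to the tabular Islamic calendar gives 28 Jumada al-Thani 1416 AH.

28 Jumada al-Thani 1416 AH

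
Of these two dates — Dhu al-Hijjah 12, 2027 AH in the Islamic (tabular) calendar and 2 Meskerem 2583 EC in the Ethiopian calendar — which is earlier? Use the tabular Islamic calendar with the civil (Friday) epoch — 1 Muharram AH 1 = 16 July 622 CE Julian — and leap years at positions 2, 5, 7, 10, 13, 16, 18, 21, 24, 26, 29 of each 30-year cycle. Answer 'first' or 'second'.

first

Converting both to JDN: 2666723 vs 2667297; the smaller is the first.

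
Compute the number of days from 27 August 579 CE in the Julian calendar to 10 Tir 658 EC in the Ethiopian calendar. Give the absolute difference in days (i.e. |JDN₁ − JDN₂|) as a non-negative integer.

31543

JDN of the first date = 1932776.
JDN of the second date = 1964319.
|1964319 − 1932776| = 31543.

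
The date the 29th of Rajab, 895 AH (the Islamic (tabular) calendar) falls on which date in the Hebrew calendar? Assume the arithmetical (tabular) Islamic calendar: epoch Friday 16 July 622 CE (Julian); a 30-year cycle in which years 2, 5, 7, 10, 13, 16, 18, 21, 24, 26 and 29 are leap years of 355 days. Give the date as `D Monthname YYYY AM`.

Both dates share Julian Day Number 2265449; in the Hebrew calendar that is 29 Sivan 5250 AM.

29 Sivan 5250 AM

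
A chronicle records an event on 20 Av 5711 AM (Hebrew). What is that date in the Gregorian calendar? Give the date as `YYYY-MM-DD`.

1951-08-22

Both dates share Julian Day Number 2433881; in the Gregorian calendar that is 22 August 1951 CE.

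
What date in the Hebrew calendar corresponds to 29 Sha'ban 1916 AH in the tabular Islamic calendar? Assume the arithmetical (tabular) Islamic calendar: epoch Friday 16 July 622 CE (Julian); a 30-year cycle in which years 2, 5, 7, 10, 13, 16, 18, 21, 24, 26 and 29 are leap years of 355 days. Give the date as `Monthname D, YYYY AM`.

The source date corresponds to 1 March 2481 in the Gregorian calendar (JDN 2627287).
That day falls on 29 Shevat 6241 AM in the Hebrew calendar.

Shevat 29, 6241 AM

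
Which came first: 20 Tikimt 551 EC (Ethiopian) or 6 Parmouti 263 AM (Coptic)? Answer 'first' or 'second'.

second

The two dates have Julian Day Numbers 1925157 and 1920940 respectively.
Since 1920940 < 1925157, the second date comes first.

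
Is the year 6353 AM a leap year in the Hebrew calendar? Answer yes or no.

Hebrew year 6353 is year 7 of its 19-year Metonic cycle; leap years are at positions 3, 6, 8, 11, 14, 17, 19, so it is a common year (12 months).

no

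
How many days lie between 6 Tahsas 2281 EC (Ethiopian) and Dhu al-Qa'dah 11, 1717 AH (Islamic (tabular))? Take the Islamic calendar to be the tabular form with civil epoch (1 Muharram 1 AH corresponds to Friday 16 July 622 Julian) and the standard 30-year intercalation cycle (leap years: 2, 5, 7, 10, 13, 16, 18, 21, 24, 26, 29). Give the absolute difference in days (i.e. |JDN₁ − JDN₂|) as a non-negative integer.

248

JDN of the first date = 2557086.
JDN of the second date = 2556838.
|2556838 − 2557086| = 248.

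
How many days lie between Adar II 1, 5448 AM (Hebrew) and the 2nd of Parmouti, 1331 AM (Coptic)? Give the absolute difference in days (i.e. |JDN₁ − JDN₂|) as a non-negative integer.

26629

JDN of the first date = 2337652.
JDN of the second date = 2311023.
|2311023 − 2337652| = 26629.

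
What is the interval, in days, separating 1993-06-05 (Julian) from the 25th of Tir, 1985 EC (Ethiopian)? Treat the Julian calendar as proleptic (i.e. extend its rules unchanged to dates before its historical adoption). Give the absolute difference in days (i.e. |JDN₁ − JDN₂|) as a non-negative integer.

First date → JDN 2449157; second date → JDN 2449021.
The interval is |2449157 − 2449021| = 136 days.

136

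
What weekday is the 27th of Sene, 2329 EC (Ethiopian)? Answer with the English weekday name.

In the Gregorian calendar this is 7 July 2337 (JDN 2574819).
2574819 ≡ 2 (mod 7); counting from Monday = 0 gives Wednesday.

Wednesday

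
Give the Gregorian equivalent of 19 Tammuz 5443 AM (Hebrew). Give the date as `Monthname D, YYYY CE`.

July 13, 1683 CE

Both dates share Julian Day Number 2335957; in the Gregorian calendar that is 13 July 1683 CE.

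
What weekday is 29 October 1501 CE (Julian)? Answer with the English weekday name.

Friday

This is JDN 2269600 (8 November 1501 Gregorian).
JDN 2269600 mod 7 = 4, and JDN 0 was a Monday, so this is a Friday.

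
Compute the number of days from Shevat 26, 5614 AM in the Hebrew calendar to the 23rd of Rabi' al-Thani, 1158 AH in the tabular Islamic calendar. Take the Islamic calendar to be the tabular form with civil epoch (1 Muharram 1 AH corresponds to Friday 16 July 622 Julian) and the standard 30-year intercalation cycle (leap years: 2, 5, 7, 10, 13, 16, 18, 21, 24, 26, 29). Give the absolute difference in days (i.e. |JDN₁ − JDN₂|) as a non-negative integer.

39721

JDN of the first date = 2398274.
JDN of the second date = 2358553.
|2358553 − 2398274| = 39721.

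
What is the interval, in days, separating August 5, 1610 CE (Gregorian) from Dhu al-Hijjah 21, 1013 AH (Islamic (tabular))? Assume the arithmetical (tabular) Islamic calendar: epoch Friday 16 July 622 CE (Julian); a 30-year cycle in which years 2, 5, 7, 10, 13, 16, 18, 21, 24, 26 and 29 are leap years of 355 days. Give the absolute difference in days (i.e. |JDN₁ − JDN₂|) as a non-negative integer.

JDN of the first date = 2309317.
JDN of the second date = 2307404.
|2307404 − 2309317| = 1913.

1913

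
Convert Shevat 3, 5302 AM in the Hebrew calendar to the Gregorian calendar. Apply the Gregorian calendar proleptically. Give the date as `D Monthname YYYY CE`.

Both dates share Julian Day Number 2284293; in the Gregorian calendar that is 30 January 1542 CE.

30 January 1542 CE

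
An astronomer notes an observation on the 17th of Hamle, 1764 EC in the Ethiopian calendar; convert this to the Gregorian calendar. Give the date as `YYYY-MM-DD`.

1772-07-22

Both dates share Julian Day Number 2368473; in the Gregorian calendar that is 22 July 1772 CE.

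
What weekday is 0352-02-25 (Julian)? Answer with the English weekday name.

Equivalently 26 February 352 Gregorian, JDN 1849681.
JDN 1849681 mod 7 = 1, and JDN 0 was a Monday, so this is a Tuesday.

Tuesday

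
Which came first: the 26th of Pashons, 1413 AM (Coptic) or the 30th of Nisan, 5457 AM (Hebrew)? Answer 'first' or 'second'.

The two dates have Julian Day Numbers 2341028 and 2340988 respectively.
Since 2340988 < 2341028, the second date comes first.

second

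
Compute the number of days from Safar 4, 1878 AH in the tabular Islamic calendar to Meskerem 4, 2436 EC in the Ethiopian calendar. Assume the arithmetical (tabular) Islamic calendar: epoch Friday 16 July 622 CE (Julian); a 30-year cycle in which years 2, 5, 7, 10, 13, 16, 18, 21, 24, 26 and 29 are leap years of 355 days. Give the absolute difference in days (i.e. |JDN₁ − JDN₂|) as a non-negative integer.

JDN of the first date = 2613619.
JDN of the second date = 2613608.
|2613608 − 2613619| = 11.

11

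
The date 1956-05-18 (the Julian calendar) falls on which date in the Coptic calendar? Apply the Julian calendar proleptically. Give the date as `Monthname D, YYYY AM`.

Pashons 23, 1672 AM

Julian Day Number of the source date = 2435625.
Converting JDN 2435625 to the Coptic calendar gives 23 Pashons 1672 AM.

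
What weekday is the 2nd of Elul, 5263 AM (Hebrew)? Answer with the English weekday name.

Thursday

Equivalently 3 September 1503 Gregorian, JDN 2270264.
2270264 ≡ 3 (mod 7); counting from Monday = 0 gives Thursday.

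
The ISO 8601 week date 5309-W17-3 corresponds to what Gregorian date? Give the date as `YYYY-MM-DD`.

5309-04-24

ISO week 1 of 5309 is the week containing the first Thursday of 5309.
Week 17, day 3 (Wednesday) lands on 5309-04-24.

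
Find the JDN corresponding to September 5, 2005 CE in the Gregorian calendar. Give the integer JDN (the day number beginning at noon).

2453619

JDN 2299161 is 15 October 1582 CE (Gregorian); the target day is +154458 days from there, so JDN = 2453619.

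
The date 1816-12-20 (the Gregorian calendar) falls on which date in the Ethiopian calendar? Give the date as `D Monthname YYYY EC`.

12 Tahsas 1809 EC

Julian Day Number of the source date = 2384694.
Converting JDN 2384694 to the Ethiopian calendar gives 12 Tahsas 1809 EC.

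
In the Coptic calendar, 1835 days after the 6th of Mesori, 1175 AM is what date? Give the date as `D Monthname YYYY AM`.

JDN of the 6th of Mesori, 1175 AM = 2254168.
2254168 + 1835 = 2256003.
JDN 2256003 in the Coptic calendar is 14 Mesori 1180 AM.

14 Mesori 1180 AM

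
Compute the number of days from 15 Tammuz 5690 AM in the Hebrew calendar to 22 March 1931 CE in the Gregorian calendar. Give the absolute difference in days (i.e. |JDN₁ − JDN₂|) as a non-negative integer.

First date → JDN 2426169; second date → JDN 2426423.
The interval is |2426169 − 2426423| = 254 days.

254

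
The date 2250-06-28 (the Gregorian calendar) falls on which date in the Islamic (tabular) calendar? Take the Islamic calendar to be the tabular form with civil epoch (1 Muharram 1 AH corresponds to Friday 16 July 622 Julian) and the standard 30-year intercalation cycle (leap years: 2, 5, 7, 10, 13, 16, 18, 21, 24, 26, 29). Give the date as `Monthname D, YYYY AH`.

Both dates share Julian Day Number 2543034; in the tabular Islamic calendar that is 27 Dhu al-Qa'dah 1678 AH.

Dhu al-Qa'dah 27, 1678 AH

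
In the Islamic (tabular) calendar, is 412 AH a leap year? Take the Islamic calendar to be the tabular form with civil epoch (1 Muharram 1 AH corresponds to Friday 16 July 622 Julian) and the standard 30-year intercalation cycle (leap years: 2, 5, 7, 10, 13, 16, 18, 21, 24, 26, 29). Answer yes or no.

no

Year 412 AH is year 22 of its 30-year cycle; leap positions are 2, 5, 7, 10, 13, 16, 18, 21, 24, 26, 29, so it is a common year (354 days).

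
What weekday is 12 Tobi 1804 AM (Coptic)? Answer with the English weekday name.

Wednesday

Equivalently 21 January 2088 Gregorian, JDN 2483707.
JDN 2483707 mod 7 = 2, and JDN 0 was a Monday, so this is a Wednesday.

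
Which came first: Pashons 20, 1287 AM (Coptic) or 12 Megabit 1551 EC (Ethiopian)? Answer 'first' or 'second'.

second

First date → JDN 2295000; second date → JDN 2290549.
JDN 2290549 < JDN 2295000, so the second date is earlier.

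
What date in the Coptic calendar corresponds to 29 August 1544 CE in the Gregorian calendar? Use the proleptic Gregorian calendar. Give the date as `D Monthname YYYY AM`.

26 Mesori 1260 AM

Both dates share Julian Day Number 2285235; in the Coptic calendar that is 26 Mesori 1260 AM.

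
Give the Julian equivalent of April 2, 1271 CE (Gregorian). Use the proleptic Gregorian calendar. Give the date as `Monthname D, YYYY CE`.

For dates in this range the Gregorian date is 7 days ahead of the Julian.
2 April 1271 Gregorian − 7 days → 26 March 1271 Julian.

March 26, 1271 CE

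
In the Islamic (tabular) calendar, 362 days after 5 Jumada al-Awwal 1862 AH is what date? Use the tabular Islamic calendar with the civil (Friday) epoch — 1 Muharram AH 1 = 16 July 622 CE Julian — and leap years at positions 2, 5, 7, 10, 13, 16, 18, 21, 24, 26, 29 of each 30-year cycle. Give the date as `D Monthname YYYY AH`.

The starting date is JDN 2608038; 2608038 + 362 = 2608400.
JDN 2608400 corresponds to 12 Jumada al-Awwal 1863 AH.

12 Jumada al-Awwal 1863 AH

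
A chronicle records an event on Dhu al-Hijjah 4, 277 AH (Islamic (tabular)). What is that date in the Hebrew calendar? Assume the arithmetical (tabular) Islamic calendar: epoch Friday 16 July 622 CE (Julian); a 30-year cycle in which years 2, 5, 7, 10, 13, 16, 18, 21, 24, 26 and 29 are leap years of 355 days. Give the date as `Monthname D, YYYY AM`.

Julian Day Number of the source date = 2046573.
Converting JDN 2046573 to the Hebrew calendar gives 4 Nisan 4651 AM.

Nisan 4, 4651 AM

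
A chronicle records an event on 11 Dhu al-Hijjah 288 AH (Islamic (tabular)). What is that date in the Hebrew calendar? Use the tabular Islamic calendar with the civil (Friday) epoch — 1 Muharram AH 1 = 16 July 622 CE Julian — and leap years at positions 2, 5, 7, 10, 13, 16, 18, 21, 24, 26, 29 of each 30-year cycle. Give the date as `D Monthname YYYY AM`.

Both dates share Julian Day Number 2050478; in the Hebrew calendar that is 12 Kislev 4662 AM.

12 Kislev 4662 AM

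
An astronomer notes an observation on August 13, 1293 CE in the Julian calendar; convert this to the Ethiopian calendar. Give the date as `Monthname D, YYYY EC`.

Julian Day Number of the source date = 2193551.
Converting JDN 2193551 to the Ethiopian calendar gives 20 Nehase 1285 EC.

Nehase 20, 1285 EC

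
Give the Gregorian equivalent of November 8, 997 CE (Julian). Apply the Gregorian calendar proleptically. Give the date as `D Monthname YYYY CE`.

For dates in this range the Gregorian date is 5 days ahead of the Julian.
8 November 997 Julian + 5 days → 13 November 997 Gregorian.

13 November 997 CE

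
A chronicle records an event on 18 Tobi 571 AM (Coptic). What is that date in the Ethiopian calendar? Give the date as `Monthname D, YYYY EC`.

The source date corresponds to 17 January 855 in the proleptic Gregorian calendar (JDN 2033359).
That day falls on 18 Tir 847 EC in the Ethiopian calendar.

Tir 18, 847 EC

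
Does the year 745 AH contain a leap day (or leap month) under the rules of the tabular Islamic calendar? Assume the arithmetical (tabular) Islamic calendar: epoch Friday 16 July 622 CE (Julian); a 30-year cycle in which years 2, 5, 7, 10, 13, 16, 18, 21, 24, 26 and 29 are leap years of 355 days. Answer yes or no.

Year 745 AH is year 25 of its 30-year cycle; leap positions are 2, 5, 7, 10, 13, 16, 18, 21, 24, 26, 29, so it is a common year (354 days).

no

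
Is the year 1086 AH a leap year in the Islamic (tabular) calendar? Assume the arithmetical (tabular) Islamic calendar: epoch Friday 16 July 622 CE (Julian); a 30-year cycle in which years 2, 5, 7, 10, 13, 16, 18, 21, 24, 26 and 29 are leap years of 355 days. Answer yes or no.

Year 1086 AH is year 6 of its 30-year cycle; leap positions are 2, 5, 7, 10, 13, 16, 18, 21, 24, 26, 29, so it is a common year (354 days).

no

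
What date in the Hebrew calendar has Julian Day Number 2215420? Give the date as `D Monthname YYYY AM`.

25 Tammuz 5113 AM

JDN 2215420 is 6 July 1353 in the proleptic Gregorian calendar.
In the Hebrew calendar that day is 25 Tammuz 5113 AM.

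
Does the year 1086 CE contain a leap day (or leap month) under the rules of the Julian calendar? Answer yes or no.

1086 mod 4 = 2, so it is a common year in the Julian calendar.

no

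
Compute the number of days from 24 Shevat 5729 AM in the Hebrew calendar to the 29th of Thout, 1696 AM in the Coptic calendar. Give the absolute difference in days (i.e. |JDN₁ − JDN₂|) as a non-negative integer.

3892

First date → JDN 2440265; second date → JDN 2444157.
The interval is |2440265 − 2444157| = 3892 days.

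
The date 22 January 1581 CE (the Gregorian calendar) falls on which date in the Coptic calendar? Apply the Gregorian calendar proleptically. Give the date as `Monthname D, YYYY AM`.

Julian Day Number of the source date = 2298530.
Converting JDN 2298530 to the Coptic calendar gives 17 Tobi 1297 AM.

Tobi 17, 1297 AM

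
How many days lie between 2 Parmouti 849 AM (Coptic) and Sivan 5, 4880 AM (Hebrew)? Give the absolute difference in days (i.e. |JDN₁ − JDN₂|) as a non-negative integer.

4711

JDN of the first date = 2134973.
JDN of the second date = 2130262.
|2130262 − 2134973| = 4711.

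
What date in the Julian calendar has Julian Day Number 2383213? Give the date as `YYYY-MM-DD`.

1812-11-18

The Gregorian equivalent of JDN 2383213 is 30 November 1812.
In the Julian calendar that day is 1812-11-18.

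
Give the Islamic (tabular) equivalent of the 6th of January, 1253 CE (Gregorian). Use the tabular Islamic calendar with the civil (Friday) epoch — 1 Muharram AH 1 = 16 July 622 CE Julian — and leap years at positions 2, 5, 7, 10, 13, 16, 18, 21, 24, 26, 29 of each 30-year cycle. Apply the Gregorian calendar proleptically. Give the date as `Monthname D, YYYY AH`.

Both dates share Julian Day Number 2178715; in the tabular Islamic calendar that is 26 Shawwal 650 AH.

Shawwal 26, 650 AH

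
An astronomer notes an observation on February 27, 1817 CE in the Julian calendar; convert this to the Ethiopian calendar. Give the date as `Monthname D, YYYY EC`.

Megabit 3, 1809 EC

Julian Day Number of the source date = 2384775.
Converting JDN 2384775 to the Ethiopian calendar gives 3 Megabit 1809 EC.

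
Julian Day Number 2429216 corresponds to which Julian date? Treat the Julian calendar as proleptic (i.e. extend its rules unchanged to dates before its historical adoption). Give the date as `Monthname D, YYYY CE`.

October 31, 1938 CE

The Gregorian equivalent of JDN 2429216 is 13 November 1938.
In the Julian calendar that day is October 31, 1938 CE.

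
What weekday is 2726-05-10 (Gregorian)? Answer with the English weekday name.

Since JDN mod 7 = 0 (0 = Monday), the day is Monday.

Monday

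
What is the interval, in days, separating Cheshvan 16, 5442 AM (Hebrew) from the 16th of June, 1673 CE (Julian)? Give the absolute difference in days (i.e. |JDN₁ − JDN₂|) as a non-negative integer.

First date → JDN 2335334; second date → JDN 2332288.
The interval is |2335334 − 2332288| = 3046 days.

3046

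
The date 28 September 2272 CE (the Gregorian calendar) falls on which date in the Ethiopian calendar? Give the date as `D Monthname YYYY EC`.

16 Meskerem 2265 EC

Both dates share Julian Day Number 2551162; in the Ethiopian calendar that is 16 Meskerem 2265 EC.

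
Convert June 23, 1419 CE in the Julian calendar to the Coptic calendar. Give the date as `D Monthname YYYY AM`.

29 Paoni 1135 AM

Both dates share Julian Day Number 2239521; in the Coptic calendar that is 29 Paoni 1135 AM.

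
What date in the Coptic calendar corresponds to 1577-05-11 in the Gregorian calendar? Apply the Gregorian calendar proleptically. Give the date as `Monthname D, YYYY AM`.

Pashons 6, 1293 AM

Both dates share Julian Day Number 2297178; in the Coptic calendar that is 6 Pashons 1293 AM.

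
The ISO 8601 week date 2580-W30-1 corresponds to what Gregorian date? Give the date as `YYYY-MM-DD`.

2580-07-24

ISO week 1 of 2580 is the week containing the first Thursday of 2580.
Week 30, day 1 (Monday) lands on 2580-07-24.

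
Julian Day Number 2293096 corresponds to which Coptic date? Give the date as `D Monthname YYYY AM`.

2 Paremhat 1282 AM

The proleptic Gregorian equivalent of JDN 2293096 is 8 March 1566.
In the Coptic calendar that day is 2 Paremhat 1282 AM.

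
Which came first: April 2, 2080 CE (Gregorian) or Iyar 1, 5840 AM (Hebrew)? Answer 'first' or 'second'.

First date → JDN 2480857; second date → JDN 2480875.
JDN 2480857 < JDN 2480875, so the first date is earlier.

first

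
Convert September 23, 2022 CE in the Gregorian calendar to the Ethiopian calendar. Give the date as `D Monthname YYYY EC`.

13 Meskerem 2015 EC

Both dates share Julian Day Number 2459846; in the Ethiopian calendar that is 13 Meskerem 2015 EC.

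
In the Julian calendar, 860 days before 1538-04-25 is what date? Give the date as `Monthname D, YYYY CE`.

December 17, 1535 CE

Counting 860 days back from JDN 2282927 reaches JDN 2282067, which is December 17, 1535 CE.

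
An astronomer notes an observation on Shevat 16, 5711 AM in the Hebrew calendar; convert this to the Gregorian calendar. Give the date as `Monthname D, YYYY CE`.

Julian Day Number of the source date = 2433670.
Converting JDN 2433670 to the Gregorian calendar gives 23 January 1951 CE.

January 23, 1951 CE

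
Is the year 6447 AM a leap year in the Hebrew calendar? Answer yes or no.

yes

Hebrew year 6447 is year 6 of its 19-year Metonic cycle; leap years are at positions 3, 6, 8, 11, 14, 17, 19, so it is a leap year (13 months).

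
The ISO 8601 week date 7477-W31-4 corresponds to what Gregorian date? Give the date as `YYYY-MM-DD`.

ISO week 1 of 7477 is the week containing the first Thursday of 7477.
Week 31, day 4 (Thursday) lands on 7477-08-02.

7477-08-02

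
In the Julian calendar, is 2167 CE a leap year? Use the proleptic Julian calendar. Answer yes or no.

2167 mod 4 = 3, so it is a common year in the Julian calendar.

no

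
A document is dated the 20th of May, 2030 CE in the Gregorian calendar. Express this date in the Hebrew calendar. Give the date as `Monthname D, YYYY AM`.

Iyar 17, 5790 AM

Julian Day Number of the source date = 2462642.
Converting JDN 2462642 to the Hebrew calendar gives 17 Iyar 5790 AM.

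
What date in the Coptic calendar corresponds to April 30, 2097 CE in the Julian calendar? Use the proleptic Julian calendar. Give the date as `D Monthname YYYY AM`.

The source date corresponds to 13 May 2097 in the Gregorian calendar (JDN 2487107).
That day falls on 5 Pashons 1813 AM in the Coptic calendar.

5 Pashons 1813 AM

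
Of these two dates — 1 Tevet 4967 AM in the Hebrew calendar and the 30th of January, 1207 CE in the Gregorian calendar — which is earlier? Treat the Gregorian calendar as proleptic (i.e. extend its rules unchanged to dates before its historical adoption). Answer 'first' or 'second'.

Converting both to JDN: 2161886 vs 2161937; the smaller is the first.

first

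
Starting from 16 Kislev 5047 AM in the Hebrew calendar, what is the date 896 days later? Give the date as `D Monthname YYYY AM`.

27 Iyar 5049 AM

The starting date is JDN 2191108; 2191108 + 896 = 2192004.
JDN 2192004 corresponds to 27 Iyar 5049 AM.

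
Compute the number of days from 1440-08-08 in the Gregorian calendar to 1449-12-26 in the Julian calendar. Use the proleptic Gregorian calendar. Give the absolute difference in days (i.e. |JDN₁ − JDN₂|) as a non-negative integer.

First date → JDN 2247229; second date → JDN 2250665.
The interval is |2247229 − 2250665| = 3436 days.

3436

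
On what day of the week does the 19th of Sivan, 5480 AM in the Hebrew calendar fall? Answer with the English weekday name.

In the Gregorian calendar this is 25 June 1720 (JDN 2349453).
Since JDN mod 7 = 1 (0 = Monday), the day is Tuesday.

Tuesday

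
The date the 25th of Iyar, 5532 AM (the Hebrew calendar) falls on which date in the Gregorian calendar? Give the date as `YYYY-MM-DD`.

1772-05-28

Julian Day Number of the source date = 2368418.
Converting JDN 2368418 to the Gregorian calendar gives 28 May 1772 CE.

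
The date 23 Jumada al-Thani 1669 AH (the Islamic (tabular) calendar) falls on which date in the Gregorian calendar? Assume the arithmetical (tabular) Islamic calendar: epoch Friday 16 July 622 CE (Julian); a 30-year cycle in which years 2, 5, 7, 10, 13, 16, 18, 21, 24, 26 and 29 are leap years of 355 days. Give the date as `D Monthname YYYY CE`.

6 May 2241 CE

Both dates share Julian Day Number 2539694; in the Gregorian calendar that is 6 May 2241 CE.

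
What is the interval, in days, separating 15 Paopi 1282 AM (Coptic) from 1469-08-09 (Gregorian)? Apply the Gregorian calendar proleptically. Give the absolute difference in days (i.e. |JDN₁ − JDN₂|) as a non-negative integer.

35137

First date → JDN 2292959; second date → JDN 2257822.
The interval is |2292959 − 2257822| = 35137 days.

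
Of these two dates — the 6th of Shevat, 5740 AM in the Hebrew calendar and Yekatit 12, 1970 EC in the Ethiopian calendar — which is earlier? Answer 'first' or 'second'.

second

First date → JDN 2444263; second date → JDN 2443559.
JDN 2443559 < JDN 2444263, so the second date is earlier.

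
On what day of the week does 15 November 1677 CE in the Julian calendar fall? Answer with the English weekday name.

Thursday

This is JDN 2333901 (25 November 1677 Gregorian).
Since JDN mod 7 = 3 (0 = Monday), the day is Thursday.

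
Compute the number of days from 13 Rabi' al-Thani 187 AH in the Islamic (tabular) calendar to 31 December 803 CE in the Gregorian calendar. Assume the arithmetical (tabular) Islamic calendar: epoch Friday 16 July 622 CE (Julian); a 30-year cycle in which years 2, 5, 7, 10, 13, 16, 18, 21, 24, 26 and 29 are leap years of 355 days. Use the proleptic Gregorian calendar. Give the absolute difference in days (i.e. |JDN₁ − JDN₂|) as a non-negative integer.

First date → JDN 2014453; second date → JDN 2014714.
The interval is |2014453 − 2014714| = 261 days.

261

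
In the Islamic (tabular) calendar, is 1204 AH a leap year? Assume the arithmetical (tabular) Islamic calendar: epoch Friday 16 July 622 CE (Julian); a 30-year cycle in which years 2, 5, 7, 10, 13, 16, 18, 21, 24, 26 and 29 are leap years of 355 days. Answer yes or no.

no

Year 1204 AH is year 4 of its 30-year cycle; leap positions are 2, 5, 7, 10, 13, 16, 18, 21, 24, 26, 29, so it is a common year (354 days).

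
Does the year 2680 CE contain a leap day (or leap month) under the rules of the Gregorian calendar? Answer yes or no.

yes

2680 is divisible by 4 and not by 100, so it is a leap year.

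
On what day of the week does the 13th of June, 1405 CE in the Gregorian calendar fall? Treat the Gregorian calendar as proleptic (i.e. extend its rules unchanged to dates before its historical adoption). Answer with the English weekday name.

Thursday

2234389 ≡ 3 (mod 7); counting from Monday = 0 gives Thursday.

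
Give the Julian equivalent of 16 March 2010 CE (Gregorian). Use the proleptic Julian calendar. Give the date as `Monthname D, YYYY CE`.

For dates in this range the Gregorian date is 13 days ahead of the Julian.
16 March 2010 Gregorian − 13 days → 3 March 2010 Julian.

March 3, 2010 CE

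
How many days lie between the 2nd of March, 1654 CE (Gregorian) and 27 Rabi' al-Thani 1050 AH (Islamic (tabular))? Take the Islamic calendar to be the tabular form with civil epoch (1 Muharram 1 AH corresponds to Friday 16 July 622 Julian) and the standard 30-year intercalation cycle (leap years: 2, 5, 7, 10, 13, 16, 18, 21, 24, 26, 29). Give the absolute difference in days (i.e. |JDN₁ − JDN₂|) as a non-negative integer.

First date → JDN 2325232; second date → JDN 2320286.
The interval is |2325232 − 2320286| = 4946 days.

4946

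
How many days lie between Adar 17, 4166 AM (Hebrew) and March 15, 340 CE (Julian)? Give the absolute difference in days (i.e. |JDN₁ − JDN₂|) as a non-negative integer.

JDN of the first date = 1869401.
JDN of the second date = 1845317.
|1845317 − 1869401| = 24084.

24084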